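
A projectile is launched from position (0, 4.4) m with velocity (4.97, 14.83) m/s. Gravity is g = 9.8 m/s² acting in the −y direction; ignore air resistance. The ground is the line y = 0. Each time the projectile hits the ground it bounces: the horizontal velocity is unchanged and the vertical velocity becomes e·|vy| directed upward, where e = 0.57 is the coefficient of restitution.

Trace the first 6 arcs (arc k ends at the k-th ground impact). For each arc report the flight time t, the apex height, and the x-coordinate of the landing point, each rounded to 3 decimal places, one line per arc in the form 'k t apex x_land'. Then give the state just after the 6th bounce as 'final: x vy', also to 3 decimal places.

1 3.299 15.621 16.395
2 2.035 5.075 26.511
3 1.160 1.649 32.277
4 0.661 0.536 35.564
5 0.377 0.174 37.437
6 0.215 0.057 38.505
final: 38.505 0.600

Arc 1: start y=4.400, vy=14.830 → t=3.299, apex=15.621, x_land=16.395, impact vy=-17.498
  bounce: vy ← 0.57·17.498 = 9.974
Arc 2: start y=0.000, vy=9.974 → t=2.035, apex=5.075, x_land=26.511, impact vy=-9.974
  bounce: vy ← 0.57·9.974 = 5.685
Arc 3: start y=0.000, vy=5.685 → t=1.160, apex=1.649, x_land=32.277, impact vy=-5.685
  bounce: vy ← 0.57·5.685 = 3.240
Arc 4: start y=0.000, vy=3.240 → t=0.661, apex=0.536, x_land=35.564, impact vy=-3.240
  bounce: vy ← 0.57·3.240 = 1.847
Arc 5: start y=0.000, vy=1.847 → t=0.377, apex=0.174, x_land=37.437, impact vy=-1.847
  bounce: vy ← 0.57·1.847 = 1.053
Arc 6: start y=0.000, vy=1.053 → t=0.215, apex=0.057, x_land=38.505, impact vy=-1.053
  bounce: vy ← 0.57·1.053 = 0.600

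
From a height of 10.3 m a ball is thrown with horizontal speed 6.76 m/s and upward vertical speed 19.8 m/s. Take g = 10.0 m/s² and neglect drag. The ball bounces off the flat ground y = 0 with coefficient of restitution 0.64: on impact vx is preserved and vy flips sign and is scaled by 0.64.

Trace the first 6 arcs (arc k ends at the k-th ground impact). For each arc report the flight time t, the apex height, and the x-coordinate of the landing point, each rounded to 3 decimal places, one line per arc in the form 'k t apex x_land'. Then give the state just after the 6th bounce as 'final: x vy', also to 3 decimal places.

1 4.425 29.902 29.916
2 3.130 12.248 51.077
3 2.003 5.017 64.619
4 1.282 2.055 73.286
5 0.821 0.842 78.833
6 0.525 0.345 82.384
final: 82.384 1.681

Arc 1: start y=10.300, vy=19.800 → t=4.425, apex=29.902, x_land=29.916, impact vy=-24.455
  bounce: vy ← 0.64·24.455 = 15.651
Arc 2: start y=0.000, vy=15.651 → t=3.130, apex=12.248, x_land=51.077, impact vy=-15.651
  bounce: vy ← 0.64·15.651 = 10.017
Arc 3: start y=0.000, vy=10.017 → t=2.003, apex=5.017, x_land=64.619, impact vy=-10.017
  bounce: vy ← 0.64·10.017 = 6.411
Arc 4: start y=0.000, vy=6.411 → t=1.282, apex=2.055, x_land=73.286, impact vy=-6.411
  bounce: vy ← 0.64·6.411 = 4.103
Arc 5: start y=0.000, vy=4.103 → t=0.821, apex=0.842, x_land=78.833, impact vy=-4.103
  bounce: vy ← 0.64·4.103 = 2.626
Arc 6: start y=0.000, vy=2.626 → t=0.525, apex=0.345, x_land=82.384, impact vy=-2.626
  bounce: vy ← 0.64·2.626 = 1.681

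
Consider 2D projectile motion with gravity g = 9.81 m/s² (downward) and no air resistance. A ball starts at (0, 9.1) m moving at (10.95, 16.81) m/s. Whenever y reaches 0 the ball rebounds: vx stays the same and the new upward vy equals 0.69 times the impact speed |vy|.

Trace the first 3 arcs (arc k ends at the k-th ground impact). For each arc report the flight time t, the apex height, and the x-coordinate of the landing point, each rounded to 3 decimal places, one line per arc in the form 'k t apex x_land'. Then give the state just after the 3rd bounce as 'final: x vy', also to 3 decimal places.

Arc 1: start y=9.100, vy=16.810 → t=3.903, apex=23.502, x_land=42.733, impact vy=-21.474
  bounce: vy ← 0.69·21.474 = 14.817
Arc 2: start y=0.000, vy=14.817 → t=3.021, apex=11.190, x_land=75.810, impact vy=-14.817
  bounce: vy ← 0.69·14.817 = 10.224
Arc 3: start y=0.000, vy=10.224 → t=2.084, apex=5.327, x_land=98.633, impact vy=-10.224
  bounce: vy ← 0.69·10.224 = 7.054

1 3.903 23.502 42.733
2 3.021 11.190 75.810
3 2.084 5.327 98.633
final: 98.633 7.054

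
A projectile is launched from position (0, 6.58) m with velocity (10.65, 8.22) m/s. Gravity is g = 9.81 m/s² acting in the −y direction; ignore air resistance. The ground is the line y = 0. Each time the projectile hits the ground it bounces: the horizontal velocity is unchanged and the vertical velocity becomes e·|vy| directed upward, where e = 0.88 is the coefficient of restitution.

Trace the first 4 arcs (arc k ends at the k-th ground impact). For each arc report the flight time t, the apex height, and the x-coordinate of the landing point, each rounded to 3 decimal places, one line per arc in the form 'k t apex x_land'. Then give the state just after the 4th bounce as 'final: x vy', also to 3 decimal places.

Arc 1: start y=6.580, vy=8.220 → t=2.267, apex=10.024, x_land=24.149, impact vy=-14.024
  bounce: vy ← 0.88·14.024 = 12.341
Arc 2: start y=0.000, vy=12.341 → t=2.516, apex=7.762, x_land=50.944, impact vy=-12.341
  bounce: vy ← 0.88·12.341 = 10.860
Arc 3: start y=0.000, vy=10.860 → t=2.214, apex=6.011, x_land=74.524, impact vy=-10.860
  bounce: vy ← 0.88·10.860 = 9.557
Arc 4: start y=0.000, vy=9.557 → t=1.948, apex=4.655, x_land=95.274, impact vy=-9.557
  bounce: vy ← 0.88·9.557 = 8.410

1 2.267 10.024 24.149
2 2.516 7.762 50.944
3 2.214 6.011 74.524
4 1.948 4.655 95.274
final: 95.274 8.410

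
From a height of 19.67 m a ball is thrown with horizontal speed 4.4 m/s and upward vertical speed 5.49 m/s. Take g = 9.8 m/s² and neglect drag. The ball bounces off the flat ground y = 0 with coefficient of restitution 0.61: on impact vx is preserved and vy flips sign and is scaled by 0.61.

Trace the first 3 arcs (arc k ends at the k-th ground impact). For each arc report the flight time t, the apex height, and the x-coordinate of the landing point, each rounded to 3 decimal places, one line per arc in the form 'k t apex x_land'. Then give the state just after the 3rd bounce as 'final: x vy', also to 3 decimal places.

1 2.641 21.208 11.619
2 2.538 7.891 22.786
3 1.548 2.936 29.599
final: 29.599 4.628

Arc 1: start y=19.670, vy=5.490 → t=2.641, apex=21.208, x_land=11.619, impact vy=-20.388
  bounce: vy ← 0.61·20.388 = 12.437
Arc 2: start y=0.000, vy=12.437 → t=2.538, apex=7.891, x_land=22.786, impact vy=-12.437
  bounce: vy ← 0.61·12.437 = 7.586
Arc 3: start y=0.000, vy=7.586 → t=1.548, apex=2.936, x_land=29.599, impact vy=-7.586
  bounce: vy ← 0.61·7.586 = 4.628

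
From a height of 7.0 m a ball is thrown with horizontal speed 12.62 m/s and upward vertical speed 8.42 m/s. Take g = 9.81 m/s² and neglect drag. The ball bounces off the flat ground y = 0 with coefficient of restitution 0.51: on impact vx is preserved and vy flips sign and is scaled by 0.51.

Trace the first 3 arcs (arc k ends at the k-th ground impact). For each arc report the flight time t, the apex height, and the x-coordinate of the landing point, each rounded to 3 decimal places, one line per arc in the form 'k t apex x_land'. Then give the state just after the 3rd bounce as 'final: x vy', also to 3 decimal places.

Arc 1: start y=7.000, vy=8.420 → t=2.329, apex=10.613, x_land=29.396, impact vy=-14.430
  bounce: vy ← 0.51·14.430 = 7.360
Arc 2: start y=0.000, vy=7.360 → t=1.500, apex=2.761, x_land=48.331, impact vy=-7.360
  bounce: vy ← 0.51·7.360 = 3.753
Arc 3: start y=0.000, vy=3.753 → t=0.765, apex=0.718, x_land=57.988, impact vy=-3.753
  bounce: vy ← 0.51·3.753 = 1.914

1 2.329 10.613 29.396
2 1.500 2.761 48.331
3 0.765 0.718 57.988
final: 57.988 1.914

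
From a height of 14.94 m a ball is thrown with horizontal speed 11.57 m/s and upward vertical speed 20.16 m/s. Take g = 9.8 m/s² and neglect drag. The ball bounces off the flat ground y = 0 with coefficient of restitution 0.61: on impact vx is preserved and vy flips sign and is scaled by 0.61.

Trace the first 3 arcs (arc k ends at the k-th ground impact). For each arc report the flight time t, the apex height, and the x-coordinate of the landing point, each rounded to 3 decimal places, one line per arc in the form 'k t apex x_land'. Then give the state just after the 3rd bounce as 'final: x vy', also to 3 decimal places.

Arc 1: start y=14.940, vy=20.160 → t=4.755, apex=35.676, x_land=55.020, impact vy=-26.443
  bounce: vy ← 0.61·26.443 = 16.130
Arc 2: start y=0.000, vy=16.130 → t=3.292, apex=13.275, x_land=93.108, impact vy=-16.130
  bounce: vy ← 0.61·16.130 = 9.840
Arc 3: start y=0.000, vy=9.840 → t=2.008, apex=4.940, x_land=116.341, impact vy=-9.840
  bounce: vy ← 0.61·9.840 = 6.002

1 4.755 35.676 55.020
2 3.292 13.275 93.108
3 2.008 4.940 116.341
final: 116.341 6.002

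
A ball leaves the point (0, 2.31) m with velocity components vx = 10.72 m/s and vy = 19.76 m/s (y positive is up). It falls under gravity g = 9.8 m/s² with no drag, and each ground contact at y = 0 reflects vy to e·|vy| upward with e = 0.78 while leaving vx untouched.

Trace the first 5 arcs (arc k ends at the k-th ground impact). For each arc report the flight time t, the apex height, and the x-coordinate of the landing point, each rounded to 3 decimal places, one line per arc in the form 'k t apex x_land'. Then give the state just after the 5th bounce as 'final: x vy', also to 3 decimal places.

Arc 1: start y=2.310, vy=19.760 → t=4.146, apex=22.231, x_land=44.449, impact vy=-20.874
  bounce: vy ← 0.78·20.874 = 16.282
Arc 2: start y=0.000, vy=16.282 → t=3.323, apex=13.526, x_land=80.070, impact vy=-16.282
  bounce: vy ← 0.78·16.282 = 12.700
Arc 3: start y=0.000, vy=12.700 → t=2.592, apex=8.229, x_land=107.854, impact vy=-12.700
  bounce: vy ← 0.78·12.700 = 9.906
Arc 4: start y=0.000, vy=9.906 → t=2.022, apex=5.006, x_land=129.526, impact vy=-9.906
  bounce: vy ← 0.78·9.906 = 7.727
Arc 5: start y=0.000, vy=7.727 → t=1.577, apex=3.046, x_land=146.430, impact vy=-7.727
  bounce: vy ← 0.78·7.727 = 6.027

1 4.146 22.231 44.449
2 3.323 13.526 80.070
3 2.592 8.229 107.854
4 2.022 5.006 129.526
5 1.577 3.046 146.430
final: 146.430 6.027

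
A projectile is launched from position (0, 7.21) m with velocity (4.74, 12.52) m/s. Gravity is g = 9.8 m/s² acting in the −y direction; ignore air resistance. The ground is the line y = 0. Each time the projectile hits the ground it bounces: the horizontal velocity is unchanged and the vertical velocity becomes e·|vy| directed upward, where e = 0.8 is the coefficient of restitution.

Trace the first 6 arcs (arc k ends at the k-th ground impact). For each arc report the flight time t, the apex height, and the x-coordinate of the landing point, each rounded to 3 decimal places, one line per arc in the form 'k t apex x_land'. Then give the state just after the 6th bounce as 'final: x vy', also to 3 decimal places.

1 3.039 15.207 14.406
2 2.819 9.733 27.767
3 2.255 6.229 38.455
4 1.804 3.987 47.006
5 1.443 2.551 53.847
6 1.155 1.633 59.319
final: 59.319 4.526

Arc 1: start y=7.210, vy=12.520 → t=3.039, apex=15.207, x_land=14.406, impact vy=-17.265
  bounce: vy ← 0.8·17.265 = 13.812
Arc 2: start y=0.000, vy=13.812 → t=2.819, apex=9.733, x_land=27.767, impact vy=-13.812
  bounce: vy ← 0.8·13.812 = 11.049
Arc 3: start y=0.000, vy=11.049 → t=2.255, apex=6.229, x_land=38.455, impact vy=-11.049
  bounce: vy ← 0.8·11.049 = 8.839
Arc 4: start y=0.000, vy=8.839 → t=1.804, apex=3.987, x_land=47.006, impact vy=-8.839
  bounce: vy ← 0.8·8.839 = 7.072
Arc 5: start y=0.000, vy=7.072 → t=1.443, apex=2.551, x_land=53.847, impact vy=-7.072
  bounce: vy ← 0.8·7.072 = 5.657
Arc 6: start y=0.000, vy=5.657 → t=1.155, apex=1.633, x_land=59.319, impact vy=-5.657
  bounce: vy ← 0.8·5.657 = 4.526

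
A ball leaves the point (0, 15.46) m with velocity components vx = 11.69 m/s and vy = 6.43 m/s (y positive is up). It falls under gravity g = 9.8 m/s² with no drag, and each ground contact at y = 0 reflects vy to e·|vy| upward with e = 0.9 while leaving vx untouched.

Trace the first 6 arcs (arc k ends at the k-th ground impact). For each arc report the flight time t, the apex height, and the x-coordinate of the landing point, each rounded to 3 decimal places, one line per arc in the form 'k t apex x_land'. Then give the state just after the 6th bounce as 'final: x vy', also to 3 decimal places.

Arc 1: start y=15.460, vy=6.430 → t=2.550, apex=17.569, x_land=29.806, impact vy=-18.557
  bounce: vy ← 0.9·18.557 = 16.701
Arc 2: start y=0.000, vy=16.701 → t=3.408, apex=14.231, x_land=69.650, impact vy=-16.701
  bounce: vy ← 0.9·16.701 = 15.031
Arc 3: start y=0.000, vy=15.031 → t=3.068, apex=11.527, x_land=105.510, impact vy=-15.031
  bounce: vy ← 0.9·15.031 = 13.528
Arc 4: start y=0.000, vy=13.528 → t=2.761, apex=9.337, x_land=137.784, impact vy=-13.528
  bounce: vy ← 0.9·13.528 = 12.175
Arc 5: start y=0.000, vy=12.175 → t=2.485, apex=7.563, x_land=166.831, impact vy=-12.175
  bounce: vy ← 0.9·12.175 = 10.958
Arc 6: start y=0.000, vy=10.958 → t=2.236, apex=6.126, x_land=192.973, impact vy=-10.958
  bounce: vy ← 0.9·10.958 = 9.862

1 2.550 17.569 29.806
2 3.408 14.231 69.650
3 3.068 11.527 105.510
4 2.761 9.337 137.784
5 2.485 7.563 166.831
6 2.236 6.126 192.973
final: 192.973 9.862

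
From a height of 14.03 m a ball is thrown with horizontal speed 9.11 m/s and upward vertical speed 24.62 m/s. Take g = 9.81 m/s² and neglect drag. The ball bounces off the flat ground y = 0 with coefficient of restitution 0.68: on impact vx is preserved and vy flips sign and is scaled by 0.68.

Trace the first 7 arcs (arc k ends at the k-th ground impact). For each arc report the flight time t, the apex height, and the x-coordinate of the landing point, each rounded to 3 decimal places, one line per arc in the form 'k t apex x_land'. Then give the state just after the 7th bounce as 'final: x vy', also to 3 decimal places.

1 5.536 44.924 50.433
2 4.116 20.773 87.929
3 2.799 9.605 113.426
4 1.903 4.442 130.764
5 1.294 2.054 142.553
6 0.880 0.950 150.570
7 0.598 0.439 156.022
final: 156.022 1.996

Arc 1: start y=14.030, vy=24.620 → t=5.536, apex=44.924, x_land=50.433, impact vy=-29.689
  bounce: vy ← 0.68·29.689 = 20.188
Arc 2: start y=0.000, vy=20.188 → t=4.116, apex=20.773, x_land=87.929, impact vy=-20.188
  bounce: vy ← 0.68·20.188 = 13.728
Arc 3: start y=0.000, vy=13.728 → t=2.799, apex=9.605, x_land=113.426, impact vy=-13.728
  bounce: vy ← 0.68·13.728 = 9.335
Arc 4: start y=0.000, vy=9.335 → t=1.903, apex=4.442, x_land=130.764, impact vy=-9.335
  bounce: vy ← 0.68·9.335 = 6.348
Arc 5: start y=0.000, vy=6.348 → t=1.294, apex=2.054, x_land=142.553, impact vy=-6.348
  bounce: vy ← 0.68·6.348 = 4.317
Arc 6: start y=0.000, vy=4.317 → t=0.880, apex=0.950, x_land=150.570, impact vy=-4.317
  bounce: vy ← 0.68·4.317 = 2.935
Arc 7: start y=0.000, vy=2.935 → t=0.598, apex=0.439, x_land=156.022, impact vy=-2.935
  bounce: vy ← 0.68·2.935 = 1.996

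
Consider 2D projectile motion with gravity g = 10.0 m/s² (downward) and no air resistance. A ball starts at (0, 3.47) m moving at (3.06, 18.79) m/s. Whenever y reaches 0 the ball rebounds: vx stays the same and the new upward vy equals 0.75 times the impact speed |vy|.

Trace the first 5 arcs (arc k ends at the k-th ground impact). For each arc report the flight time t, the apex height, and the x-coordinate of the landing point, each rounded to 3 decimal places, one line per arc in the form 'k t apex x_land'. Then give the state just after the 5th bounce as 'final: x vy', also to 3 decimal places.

1 3.934 21.123 12.039
2 3.083 11.882 21.473
3 2.312 6.684 28.549
4 1.734 3.759 33.856
5 1.301 2.115 37.836
final: 37.836 4.878

Arc 1: start y=3.470, vy=18.790 → t=3.934, apex=21.123, x_land=12.039, impact vy=-20.554
  bounce: vy ← 0.75·20.554 = 15.415
Arc 2: start y=0.000, vy=15.415 → t=3.083, apex=11.882, x_land=21.473, impact vy=-15.415
  bounce: vy ← 0.75·15.415 = 11.562
Arc 3: start y=0.000, vy=11.562 → t=2.312, apex=6.684, x_land=28.549, impact vy=-11.562
  bounce: vy ← 0.75·11.562 = 8.671
Arc 4: start y=0.000, vy=8.671 → t=1.734, apex=3.759, x_land=33.856, impact vy=-8.671
  bounce: vy ← 0.75·8.671 = 6.503
Arc 5: start y=0.000, vy=6.503 → t=1.301, apex=2.115, x_land=37.836, impact vy=-6.503
  bounce: vy ← 0.75·6.503 = 4.878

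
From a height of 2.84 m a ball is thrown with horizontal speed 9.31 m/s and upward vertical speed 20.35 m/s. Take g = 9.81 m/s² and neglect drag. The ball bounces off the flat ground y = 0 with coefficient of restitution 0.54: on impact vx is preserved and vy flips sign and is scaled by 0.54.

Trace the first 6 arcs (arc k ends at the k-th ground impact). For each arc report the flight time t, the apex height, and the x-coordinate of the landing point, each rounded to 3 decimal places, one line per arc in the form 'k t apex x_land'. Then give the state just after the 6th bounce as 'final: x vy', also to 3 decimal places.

Arc 1: start y=2.840, vy=20.350 → t=4.284, apex=23.947, x_land=39.884, impact vy=-21.676
  bounce: vy ← 0.54·21.676 = 11.705
Arc 2: start y=0.000, vy=11.705 → t=2.386, apex=6.983, x_land=62.101, impact vy=-11.705
  bounce: vy ← 0.54·11.705 = 6.321
Arc 3: start y=0.000, vy=6.321 → t=1.289, apex=2.036, x_land=74.098, impact vy=-6.321
  bounce: vy ← 0.54·6.321 = 3.413
Arc 4: start y=0.000, vy=3.413 → t=0.696, apex=0.594, x_land=80.576, impact vy=-3.413
  bounce: vy ← 0.54·3.413 = 1.843
Arc 5: start y=0.000, vy=1.843 → t=0.376, apex=0.173, x_land=84.074, impact vy=-1.843
  bounce: vy ← 0.54·1.843 = 0.995
Arc 6: start y=0.000, vy=0.995 → t=0.203, apex=0.050, x_land=85.964, impact vy=-0.995
  bounce: vy ← 0.54·0.995 = 0.537

1 4.284 23.947 39.884
2 2.386 6.983 62.101
3 1.289 2.036 74.098
4 0.696 0.594 80.576
5 0.376 0.173 84.074
6 0.203 0.050 85.964
final: 85.964 0.537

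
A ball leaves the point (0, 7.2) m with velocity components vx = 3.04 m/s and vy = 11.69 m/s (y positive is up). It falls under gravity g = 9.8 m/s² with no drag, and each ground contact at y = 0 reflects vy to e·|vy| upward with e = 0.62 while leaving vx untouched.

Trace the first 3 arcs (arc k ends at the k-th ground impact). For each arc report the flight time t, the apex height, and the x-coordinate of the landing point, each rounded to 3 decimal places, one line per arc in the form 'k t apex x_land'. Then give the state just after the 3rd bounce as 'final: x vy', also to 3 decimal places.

1 2.894 14.172 8.796
2 2.109 5.448 15.207
3 1.307 2.094 19.182
final: 19.182 3.972

Arc 1: start y=7.200, vy=11.690 → t=2.894, apex=14.172, x_land=8.796, impact vy=-16.667
  bounce: vy ← 0.62·16.667 = 10.333
Arc 2: start y=0.000, vy=10.333 → t=2.109, apex=5.448, x_land=15.207, impact vy=-10.333
  bounce: vy ← 0.62·10.333 = 6.407
Arc 3: start y=0.000, vy=6.407 → t=1.307, apex=2.094, x_land=19.182, impact vy=-6.407
  bounce: vy ← 0.62·6.407 = 3.972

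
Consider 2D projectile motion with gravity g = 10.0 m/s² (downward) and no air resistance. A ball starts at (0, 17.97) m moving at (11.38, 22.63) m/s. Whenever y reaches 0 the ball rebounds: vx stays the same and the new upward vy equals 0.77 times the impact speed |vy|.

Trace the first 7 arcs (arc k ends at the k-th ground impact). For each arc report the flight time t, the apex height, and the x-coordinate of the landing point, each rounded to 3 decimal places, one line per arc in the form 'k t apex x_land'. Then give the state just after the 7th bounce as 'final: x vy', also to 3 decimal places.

1 5.215 43.576 59.348
2 4.546 25.836 111.085
3 3.501 15.318 150.923
4 2.696 9.082 181.598
5 2.076 5.385 205.217
6 1.598 3.193 223.404
7 1.231 1.893 237.408
final: 237.408 4.738

Arc 1: start y=17.970, vy=22.630 → t=5.215, apex=43.576, x_land=59.348, impact vy=-29.521
  bounce: vy ← 0.77·29.521 = 22.732
Arc 2: start y=0.000, vy=22.732 → t=4.546, apex=25.836, x_land=111.085, impact vy=-22.732
  bounce: vy ← 0.77·22.732 = 17.503
Arc 3: start y=0.000, vy=17.503 → t=3.501, apex=15.318, x_land=150.923, impact vy=-17.503
  bounce: vy ← 0.77·17.503 = 13.478
Arc 4: start y=0.000, vy=13.478 → t=2.696, apex=9.082, x_land=181.598, impact vy=-13.478
  bounce: vy ← 0.77·13.478 = 10.378
Arc 5: start y=0.000, vy=10.378 → t=2.076, apex=5.385, x_land=205.217, impact vy=-10.378
  bounce: vy ← 0.77·10.378 = 7.991
Arc 6: start y=0.000, vy=7.991 → t=1.598, apex=3.193, x_land=223.404, impact vy=-7.991
  bounce: vy ← 0.77·7.991 = 6.153
Arc 7: start y=0.000, vy=6.153 → t=1.231, apex=1.893, x_land=237.408, impact vy=-6.153
  bounce: vy ← 0.77·6.153 = 4.738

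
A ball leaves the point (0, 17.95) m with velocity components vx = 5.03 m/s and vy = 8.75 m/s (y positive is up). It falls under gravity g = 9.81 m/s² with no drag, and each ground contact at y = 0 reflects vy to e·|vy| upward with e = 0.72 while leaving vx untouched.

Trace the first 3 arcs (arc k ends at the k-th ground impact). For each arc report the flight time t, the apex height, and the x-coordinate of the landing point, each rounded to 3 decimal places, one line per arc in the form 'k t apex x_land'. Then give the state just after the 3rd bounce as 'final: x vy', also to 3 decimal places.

Arc 1: start y=17.950, vy=8.750 → t=3.003, apex=21.852, x_land=15.103, impact vy=-20.706
  bounce: vy ← 0.72·20.706 = 14.908
Arc 2: start y=0.000, vy=14.908 → t=3.039, apex=11.328, x_land=30.392, impact vy=-14.908
  bounce: vy ← 0.72·14.908 = 10.734
Arc 3: start y=0.000, vy=10.734 → t=2.188, apex=5.873, x_land=41.399, impact vy=-10.734
  bounce: vy ← 0.72·10.734 = 7.729

1 3.003 21.852 15.103
2 3.039 11.328 30.392
3 2.188 5.873 41.399
final: 41.399 7.729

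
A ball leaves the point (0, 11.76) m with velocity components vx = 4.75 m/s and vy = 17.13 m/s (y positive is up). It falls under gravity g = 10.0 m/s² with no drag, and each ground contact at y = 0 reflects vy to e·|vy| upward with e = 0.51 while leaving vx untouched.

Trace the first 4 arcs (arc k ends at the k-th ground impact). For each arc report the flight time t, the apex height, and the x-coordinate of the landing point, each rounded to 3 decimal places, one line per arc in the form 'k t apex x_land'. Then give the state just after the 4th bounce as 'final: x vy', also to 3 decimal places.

Arc 1: start y=11.760, vy=17.130 → t=4.012, apex=26.432, x_land=19.058, impact vy=-22.992
  bounce: vy ← 0.51·22.992 = 11.726
Arc 2: start y=0.000, vy=11.726 → t=2.345, apex=6.875, x_land=30.198, impact vy=-11.726
  bounce: vy ← 0.51·11.726 = 5.980
Arc 3: start y=0.000, vy=5.980 → t=1.196, apex=1.788, x_land=35.879, impact vy=-5.980
  bounce: vy ← 0.51·5.980 = 3.050
Arc 4: start y=0.000, vy=3.050 → t=0.610, apex=0.465, x_land=38.776, impact vy=-3.050
  bounce: vy ← 0.51·3.050 = 1.555

1 4.012 26.432 19.058
2 2.345 6.875 30.198
3 1.196 1.788 35.879
4 0.610 0.465 38.776
final: 38.776 1.555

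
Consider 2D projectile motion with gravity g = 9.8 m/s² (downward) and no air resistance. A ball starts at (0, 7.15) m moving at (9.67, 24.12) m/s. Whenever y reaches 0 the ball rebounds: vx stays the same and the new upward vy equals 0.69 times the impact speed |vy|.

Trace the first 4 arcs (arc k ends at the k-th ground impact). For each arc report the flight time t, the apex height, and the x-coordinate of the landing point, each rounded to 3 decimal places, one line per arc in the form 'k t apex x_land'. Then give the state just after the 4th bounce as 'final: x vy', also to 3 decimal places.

1 5.203 36.832 50.312
2 3.784 17.536 86.899
3 2.611 8.349 112.143
4 1.801 3.975 129.562
final: 129.562 6.090

Arc 1: start y=7.150, vy=24.120 → t=5.203, apex=36.832, x_land=50.312, impact vy=-26.868
  bounce: vy ← 0.69·26.868 = 18.539
Arc 2: start y=0.000, vy=18.539 → t=3.784, apex=17.536, x_land=86.899, impact vy=-18.539
  bounce: vy ← 0.69·18.539 = 12.792
Arc 3: start y=0.000, vy=12.792 → t=2.611, apex=8.349, x_land=112.143, impact vy=-12.792
  bounce: vy ← 0.69·12.792 = 8.827
Arc 4: start y=0.000, vy=8.827 → t=1.801, apex=3.975, x_land=129.562, impact vy=-8.827
  bounce: vy ← 0.69·8.827 = 6.090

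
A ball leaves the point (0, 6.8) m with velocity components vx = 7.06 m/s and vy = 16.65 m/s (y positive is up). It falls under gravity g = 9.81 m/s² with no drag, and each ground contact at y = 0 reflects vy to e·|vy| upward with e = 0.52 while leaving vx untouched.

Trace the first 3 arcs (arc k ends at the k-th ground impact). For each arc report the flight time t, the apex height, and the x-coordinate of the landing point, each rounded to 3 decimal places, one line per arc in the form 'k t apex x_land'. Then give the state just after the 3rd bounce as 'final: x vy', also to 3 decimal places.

1 3.763 20.930 26.566
2 2.148 5.659 41.733
3 1.117 1.530 49.620
final: 49.620 2.849

Arc 1: start y=6.800, vy=16.650 → t=3.763, apex=20.930, x_land=26.566, impact vy=-20.264
  bounce: vy ← 0.52·20.264 = 10.537
Arc 2: start y=0.000, vy=10.537 → t=2.148, apex=5.659, x_land=41.733, impact vy=-10.537
  bounce: vy ← 0.52·10.537 = 5.479
Arc 3: start y=0.000, vy=5.479 → t=1.117, apex=1.530, x_land=49.620, impact vy=-5.479
  bounce: vy ← 0.52·5.479 = 2.849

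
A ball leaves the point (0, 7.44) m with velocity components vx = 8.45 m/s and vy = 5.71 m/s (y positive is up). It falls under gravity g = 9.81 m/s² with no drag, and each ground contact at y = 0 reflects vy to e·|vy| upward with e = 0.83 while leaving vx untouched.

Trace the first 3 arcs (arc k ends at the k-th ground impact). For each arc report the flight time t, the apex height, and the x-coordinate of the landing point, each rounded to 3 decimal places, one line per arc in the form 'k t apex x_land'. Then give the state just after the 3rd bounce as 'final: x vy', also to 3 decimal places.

Arc 1: start y=7.440, vy=5.710 → t=1.944, apex=9.102, x_land=16.429, impact vy=-13.363
  bounce: vy ← 0.83·13.363 = 11.092
Arc 2: start y=0.000, vy=11.092 → t=2.261, apex=6.270, x_land=35.537, impact vy=-11.092
  bounce: vy ← 0.83·11.092 = 9.206
Arc 3: start y=0.000, vy=9.206 → t=1.877, apex=4.320, x_land=51.396, impact vy=-9.206
  bounce: vy ← 0.83·9.206 = 7.641

1 1.944 9.102 16.429
2 2.261 6.270 35.537
3 1.877 4.320 51.396
final: 51.396 7.641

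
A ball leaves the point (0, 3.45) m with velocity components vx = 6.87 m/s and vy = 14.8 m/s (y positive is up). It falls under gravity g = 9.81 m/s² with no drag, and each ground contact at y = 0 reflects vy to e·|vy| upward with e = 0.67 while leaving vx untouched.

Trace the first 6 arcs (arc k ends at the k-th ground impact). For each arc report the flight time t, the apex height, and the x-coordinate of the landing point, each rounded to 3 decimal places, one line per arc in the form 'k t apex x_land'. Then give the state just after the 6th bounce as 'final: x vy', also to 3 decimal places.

1 3.235 14.614 22.223
2 2.313 6.560 38.113
3 1.550 2.945 48.759
4 1.038 1.322 55.893
5 0.696 0.593 60.672
6 0.466 0.266 63.874
final: 63.874 1.532

Arc 1: start y=3.450, vy=14.800 → t=3.235, apex=14.614, x_land=22.223, impact vy=-16.933
  bounce: vy ← 0.67·16.933 = 11.345
Arc 2: start y=0.000, vy=11.345 → t=2.313, apex=6.560, x_land=38.113, impact vy=-11.345
  bounce: vy ← 0.67·11.345 = 7.601
Arc 3: start y=0.000, vy=7.601 → t=1.550, apex=2.945, x_land=48.759, impact vy=-7.601
  bounce: vy ← 0.67·7.601 = 5.093
Arc 4: start y=0.000, vy=5.093 → t=1.038, apex=1.322, x_land=55.893, impact vy=-5.093
  bounce: vy ← 0.67·5.093 = 3.412
Arc 5: start y=0.000, vy=3.412 → t=0.696, apex=0.593, x_land=60.672, impact vy=-3.412
  bounce: vy ← 0.67·3.412 = 2.286
Arc 6: start y=0.000, vy=2.286 → t=0.466, apex=0.266, x_land=63.874, impact vy=-2.286
  bounce: vy ← 0.67·2.286 = 1.532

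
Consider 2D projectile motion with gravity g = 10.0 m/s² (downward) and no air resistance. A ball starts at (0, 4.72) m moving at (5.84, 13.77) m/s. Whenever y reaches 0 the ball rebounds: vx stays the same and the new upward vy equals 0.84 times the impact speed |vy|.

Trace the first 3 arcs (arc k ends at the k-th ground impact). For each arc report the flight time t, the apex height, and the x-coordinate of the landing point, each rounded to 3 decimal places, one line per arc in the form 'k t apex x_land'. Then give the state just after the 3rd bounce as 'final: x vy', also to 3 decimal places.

1 3.062 14.201 17.884
2 2.831 10.020 34.418
3 2.378 7.070 48.307
final: 48.307 9.989

Arc 1: start y=4.720, vy=13.770 → t=3.062, apex=14.201, x_land=17.884, impact vy=-16.853
  bounce: vy ← 0.84·16.853 = 14.156
Arc 2: start y=0.000, vy=14.156 → t=2.831, apex=10.020, x_land=34.418, impact vy=-14.156
  bounce: vy ← 0.84·14.156 = 11.891
Arc 3: start y=0.000, vy=11.891 → t=2.378, apex=7.070, x_land=48.307, impact vy=-11.891
  bounce: vy ← 0.84·11.891 = 9.989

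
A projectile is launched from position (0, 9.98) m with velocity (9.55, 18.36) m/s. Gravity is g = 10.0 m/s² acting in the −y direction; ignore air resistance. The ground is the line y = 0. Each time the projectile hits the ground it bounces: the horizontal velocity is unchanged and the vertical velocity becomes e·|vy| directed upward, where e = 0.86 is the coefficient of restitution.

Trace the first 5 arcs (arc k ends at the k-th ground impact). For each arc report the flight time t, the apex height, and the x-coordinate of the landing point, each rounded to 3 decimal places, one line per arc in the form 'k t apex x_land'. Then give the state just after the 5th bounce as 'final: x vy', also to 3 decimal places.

1 4.153 26.834 39.658
2 3.985 19.847 77.711
3 3.427 14.679 110.437
4 2.947 10.856 138.581
5 2.534 8.029 162.786
final: 162.786 10.898

Arc 1: start y=9.980, vy=18.360 → t=4.153, apex=26.834, x_land=39.658, impact vy=-23.167
  bounce: vy ← 0.86·23.167 = 19.923
Arc 2: start y=0.000, vy=19.923 → t=3.985, apex=19.847, x_land=77.711, impact vy=-19.923
  bounce: vy ← 0.86·19.923 = 17.134
Arc 3: start y=0.000, vy=17.134 → t=3.427, apex=14.679, x_land=110.437, impact vy=-17.134
  bounce: vy ← 0.86·17.134 = 14.735
Arc 4: start y=0.000, vy=14.735 → t=2.947, apex=10.856, x_land=138.581, impact vy=-14.735
  bounce: vy ← 0.86·14.735 = 12.672
Arc 5: start y=0.000, vy=12.672 → t=2.534, apex=8.029, x_land=162.786, impact vy=-12.672
  bounce: vy ← 0.86·12.672 = 10.898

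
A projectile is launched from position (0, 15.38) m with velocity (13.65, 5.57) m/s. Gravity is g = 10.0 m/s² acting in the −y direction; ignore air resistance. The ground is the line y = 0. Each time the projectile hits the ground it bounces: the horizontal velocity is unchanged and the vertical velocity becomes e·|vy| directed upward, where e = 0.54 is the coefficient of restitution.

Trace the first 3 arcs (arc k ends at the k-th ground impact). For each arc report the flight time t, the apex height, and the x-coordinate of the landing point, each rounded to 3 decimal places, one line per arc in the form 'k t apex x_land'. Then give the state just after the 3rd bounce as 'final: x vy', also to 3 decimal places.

1 2.397 16.931 32.721
2 1.987 4.937 59.849
3 1.073 1.440 74.498
final: 74.498 2.898

Arc 1: start y=15.380, vy=5.570 → t=2.397, apex=16.931, x_land=32.721, impact vy=-18.402
  bounce: vy ← 0.54·18.402 = 9.937
Arc 2: start y=0.000, vy=9.937 → t=1.987, apex=4.937, x_land=59.849, impact vy=-9.937
  bounce: vy ← 0.54·9.937 = 5.366
Arc 3: start y=0.000, vy=5.366 → t=1.073, apex=1.440, x_land=74.498, impact vy=-5.366
  bounce: vy ← 0.54·5.366 = 2.898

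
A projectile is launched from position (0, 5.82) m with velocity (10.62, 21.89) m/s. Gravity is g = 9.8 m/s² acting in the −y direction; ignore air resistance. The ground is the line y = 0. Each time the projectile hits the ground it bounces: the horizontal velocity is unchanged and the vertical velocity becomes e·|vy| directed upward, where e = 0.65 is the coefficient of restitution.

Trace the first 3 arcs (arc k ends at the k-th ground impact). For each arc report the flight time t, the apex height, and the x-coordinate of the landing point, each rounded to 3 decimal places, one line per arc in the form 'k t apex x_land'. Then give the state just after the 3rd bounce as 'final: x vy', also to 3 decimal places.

1 4.719 30.268 50.116
2 3.231 12.788 84.429
3 2.100 5.403 106.733
final: 106.733 6.689

Arc 1: start y=5.820, vy=21.890 → t=4.719, apex=30.268, x_land=50.116, impact vy=-24.357
  bounce: vy ← 0.65·24.357 = 15.832
Arc 2: start y=0.000, vy=15.832 → t=3.231, apex=12.788, x_land=84.429, impact vy=-15.832
  bounce: vy ← 0.65·15.832 = 10.291
Arc 3: start y=0.000, vy=10.291 → t=2.100, apex=5.403, x_land=106.733, impact vy=-10.291
  bounce: vy ← 0.65·10.291 = 6.689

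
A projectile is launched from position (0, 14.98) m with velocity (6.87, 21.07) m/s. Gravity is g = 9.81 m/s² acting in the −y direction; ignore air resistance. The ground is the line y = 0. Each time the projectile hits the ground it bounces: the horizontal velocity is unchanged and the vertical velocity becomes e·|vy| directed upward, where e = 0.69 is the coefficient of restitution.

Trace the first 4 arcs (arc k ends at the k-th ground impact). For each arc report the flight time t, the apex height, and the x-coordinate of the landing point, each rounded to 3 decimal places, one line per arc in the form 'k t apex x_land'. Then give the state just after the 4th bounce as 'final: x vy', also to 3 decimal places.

1 4.917 37.607 33.778
2 3.821 17.905 60.030
3 2.637 8.524 78.143
4 1.819 4.058 90.641
final: 90.641 6.157

Arc 1: start y=14.980, vy=21.070 → t=4.917, apex=37.607, x_land=33.778, impact vy=-27.163
  bounce: vy ← 0.69·27.163 = 18.743
Arc 2: start y=0.000, vy=18.743 → t=3.821, apex=17.905, x_land=60.030, impact vy=-18.743
  bounce: vy ← 0.69·18.743 = 12.933
Arc 3: start y=0.000, vy=12.933 → t=2.637, apex=8.524, x_land=78.143, impact vy=-12.933
  bounce: vy ← 0.69·12.933 = 8.923
Arc 4: start y=0.000, vy=8.923 → t=1.819, apex=4.058, x_land=90.641, impact vy=-8.923
  bounce: vy ← 0.69·8.923 = 6.157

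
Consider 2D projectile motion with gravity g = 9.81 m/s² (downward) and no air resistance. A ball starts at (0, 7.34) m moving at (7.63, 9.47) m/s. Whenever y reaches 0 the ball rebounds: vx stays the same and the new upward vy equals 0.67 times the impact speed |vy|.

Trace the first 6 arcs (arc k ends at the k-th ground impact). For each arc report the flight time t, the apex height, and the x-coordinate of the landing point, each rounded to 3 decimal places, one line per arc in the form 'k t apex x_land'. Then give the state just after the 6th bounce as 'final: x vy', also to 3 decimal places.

1 2.524 11.911 19.255
2 2.088 5.347 35.188
3 1.399 2.400 45.863
4 0.937 1.077 53.015
5 0.628 0.484 57.807
6 0.421 0.217 61.017
final: 61.017 1.383

Arc 1: start y=7.340, vy=9.470 → t=2.524, apex=11.911, x_land=19.255, impact vy=-15.287
  bounce: vy ← 0.67·15.287 = 10.242
Arc 2: start y=0.000, vy=10.242 → t=2.088, apex=5.347, x_land=35.188, impact vy=-10.242
  bounce: vy ← 0.67·10.242 = 6.862
Arc 3: start y=0.000, vy=6.862 → t=1.399, apex=2.400, x_land=45.863, impact vy=-6.862
  bounce: vy ← 0.67·6.862 = 4.598
Arc 4: start y=0.000, vy=4.598 → t=0.937, apex=1.077, x_land=53.015, impact vy=-4.598
  bounce: vy ← 0.67·4.598 = 3.080
Arc 5: start y=0.000, vy=3.080 → t=0.628, apex=0.484, x_land=57.807, impact vy=-3.080
  bounce: vy ← 0.67·3.080 = 2.064
Arc 6: start y=0.000, vy=2.064 → t=0.421, apex=0.217, x_land=61.017, impact vy=-2.064
  bounce: vy ← 0.67·2.064 = 1.383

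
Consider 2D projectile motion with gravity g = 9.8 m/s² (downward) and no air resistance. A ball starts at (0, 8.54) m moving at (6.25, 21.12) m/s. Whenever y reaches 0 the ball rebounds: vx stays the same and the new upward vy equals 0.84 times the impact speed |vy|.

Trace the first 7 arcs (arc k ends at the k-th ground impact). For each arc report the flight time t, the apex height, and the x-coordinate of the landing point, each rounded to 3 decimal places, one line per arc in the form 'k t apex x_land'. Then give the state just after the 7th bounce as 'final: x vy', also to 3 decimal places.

1 4.682 31.298 29.265
2 4.246 22.084 55.802
3 3.567 15.582 78.093
4 2.996 10.995 96.817
5 2.517 7.758 112.546
6 2.114 5.474 125.758
7 1.776 3.862 136.856
final: 136.856 7.309

Arc 1: start y=8.540, vy=21.120 → t=4.682, apex=31.298, x_land=29.265, impact vy=-24.768
  bounce: vy ← 0.84·24.768 = 20.805
Arc 2: start y=0.000, vy=20.805 → t=4.246, apex=22.084, x_land=55.802, impact vy=-20.805
  bounce: vy ← 0.84·20.805 = 17.476
Arc 3: start y=0.000, vy=17.476 → t=3.567, apex=15.582, x_land=78.093, impact vy=-17.476
  bounce: vy ← 0.84·17.476 = 14.680
Arc 4: start y=0.000, vy=14.680 → t=2.996, apex=10.995, x_land=96.817, impact vy=-14.680
  bounce: vy ← 0.84·14.680 = 12.331
Arc 5: start y=0.000, vy=12.331 → t=2.517, apex=7.758, x_land=112.546, impact vy=-12.331
  bounce: vy ← 0.84·12.331 = 10.358
Arc 6: start y=0.000, vy=10.358 → t=2.114, apex=5.474, x_land=125.758, impact vy=-10.358
  bounce: vy ← 0.84·10.358 = 8.701
Arc 7: start y=0.000, vy=8.701 → t=1.776, apex=3.862, x_land=136.856, impact vy=-8.701
  bounce: vy ← 0.84·8.701 = 7.309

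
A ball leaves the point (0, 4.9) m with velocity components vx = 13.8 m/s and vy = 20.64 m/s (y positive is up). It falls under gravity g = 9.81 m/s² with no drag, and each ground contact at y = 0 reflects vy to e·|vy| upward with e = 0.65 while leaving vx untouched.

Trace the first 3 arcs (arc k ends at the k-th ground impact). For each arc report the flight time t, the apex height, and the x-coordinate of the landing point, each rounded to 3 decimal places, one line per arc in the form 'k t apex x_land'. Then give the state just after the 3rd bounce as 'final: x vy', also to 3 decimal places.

Arc 1: start y=4.900, vy=20.640 → t=4.433, apex=26.613, x_land=61.179, impact vy=-22.851
  bounce: vy ← 0.65·22.851 = 14.853
Arc 2: start y=0.000, vy=14.853 → t=3.028, apex=11.244, x_land=102.967, impact vy=-14.853
  bounce: vy ← 0.65·14.853 = 9.654
Arc 3: start y=0.000, vy=9.654 → t=1.968, apex=4.751, x_land=130.129, impact vy=-9.654
  bounce: vy ← 0.65·9.654 = 6.275

1 4.433 26.613 61.179
2 3.028 11.244 102.967
3 1.968 4.751 130.129
final: 130.129 6.275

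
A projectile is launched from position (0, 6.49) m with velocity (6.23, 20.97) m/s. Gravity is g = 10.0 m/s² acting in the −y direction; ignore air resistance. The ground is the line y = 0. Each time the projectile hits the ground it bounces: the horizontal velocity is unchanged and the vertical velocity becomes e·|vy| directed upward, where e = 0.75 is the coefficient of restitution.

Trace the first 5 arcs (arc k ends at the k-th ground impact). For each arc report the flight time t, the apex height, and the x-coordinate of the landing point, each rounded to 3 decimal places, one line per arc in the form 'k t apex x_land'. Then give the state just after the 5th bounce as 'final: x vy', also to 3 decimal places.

Arc 1: start y=6.490, vy=20.970 → t=4.484, apex=28.477, x_land=27.932, impact vy=-23.865
  bounce: vy ← 0.75·23.865 = 17.899
Arc 2: start y=0.000, vy=17.899 → t=3.580, apex=16.018, x_land=50.234, impact vy=-17.899
  bounce: vy ← 0.75·17.899 = 13.424
Arc 3: start y=0.000, vy=13.424 → t=2.685, apex=9.010, x_land=66.961, impact vy=-13.424
  bounce: vy ← 0.75·13.424 = 10.068
Arc 4: start y=0.000, vy=10.068 → t=2.014, apex=5.068, x_land=79.505, impact vy=-10.068
  bounce: vy ← 0.75·10.068 = 7.551
Arc 5: start y=0.000, vy=7.551 → t=1.510, apex=2.851, x_land=88.914, impact vy=-7.551
  bounce: vy ← 0.75·7.551 = 5.663

1 4.484 28.477 27.932
2 3.580 16.018 50.234
3 2.685 9.010 66.961
4 2.014 5.068 79.505
5 1.510 2.851 88.914
final: 88.914 5.663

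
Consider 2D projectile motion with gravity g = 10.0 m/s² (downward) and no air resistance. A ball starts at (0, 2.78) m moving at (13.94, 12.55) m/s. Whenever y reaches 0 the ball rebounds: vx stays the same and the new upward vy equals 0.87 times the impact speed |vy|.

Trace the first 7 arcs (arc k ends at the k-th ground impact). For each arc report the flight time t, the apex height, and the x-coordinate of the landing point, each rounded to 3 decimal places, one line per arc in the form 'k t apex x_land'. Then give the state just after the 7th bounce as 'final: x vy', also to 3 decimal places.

1 2.715 10.655 37.844
2 2.540 8.065 73.253
3 2.210 6.104 104.058
4 1.923 4.620 130.859
5 1.673 3.497 154.175
6 1.455 2.647 174.461
7 1.266 2.004 192.109
final: 192.109 5.507

Arc 1: start y=2.780, vy=12.550 → t=2.715, apex=10.655, x_land=37.844, impact vy=-14.598
  bounce: vy ← 0.87·14.598 = 12.700
Arc 2: start y=0.000, vy=12.700 → t=2.540, apex=8.065, x_land=73.253, impact vy=-12.700
  bounce: vy ← 0.87·12.700 = 11.049
Arc 3: start y=0.000, vy=11.049 → t=2.210, apex=6.104, x_land=104.058, impact vy=-11.049
  bounce: vy ← 0.87·11.049 = 9.613
Arc 4: start y=0.000, vy=9.613 → t=1.923, apex=4.620, x_land=130.859, impact vy=-9.613
  bounce: vy ← 0.87·9.613 = 8.363
Arc 5: start y=0.000, vy=8.363 → t=1.673, apex=3.497, x_land=154.175, impact vy=-8.363
  bounce: vy ← 0.87·8.363 = 7.276
Arc 6: start y=0.000, vy=7.276 → t=1.455, apex=2.647, x_land=174.461, impact vy=-7.276
  bounce: vy ← 0.87·7.276 = 6.330
Arc 7: start y=0.000, vy=6.330 → t=1.266, apex=2.004, x_land=192.109, impact vy=-6.330
  bounce: vy ← 0.87·6.330 = 5.507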